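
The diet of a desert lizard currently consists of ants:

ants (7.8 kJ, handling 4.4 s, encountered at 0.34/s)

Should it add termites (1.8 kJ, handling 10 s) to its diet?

No

On ants alone, R = ΣλE/(1+Σλh) = 2.652/2.496 = 1.062 kJ/s.
termites: E/h = 1.8/10 = 0.18 kJ/s.
0.18 < 1.062, so adding termites would lower the average — exclude it.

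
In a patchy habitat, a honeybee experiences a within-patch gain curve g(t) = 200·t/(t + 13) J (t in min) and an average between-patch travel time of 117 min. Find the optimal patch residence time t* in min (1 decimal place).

Maximise g(t)/(T+t): set derivative to zero → g'(t)(T+t) = g(t).
g'(t) = 200·13/(t + 13)². Setting 200·13/(t+13)² = 200t/[(t+13)(117+t)] gives 13(117+t) = t(t+13), so t² = 13×117 = 1521.
t* = √1521 = 39 min.

39.0 min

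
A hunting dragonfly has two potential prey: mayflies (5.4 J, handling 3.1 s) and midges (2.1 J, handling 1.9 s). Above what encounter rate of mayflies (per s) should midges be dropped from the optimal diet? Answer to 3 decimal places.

The zero-one rule: include midges iff E₂/h₂ > λE₁/(1+λh₁). Equality gives the switch point.
λE₁h₂ = E₂ + λE₂h₁ ⇒ λ = E₂/(E₁h₂ − E₂h₁) = 2.1/(10.26 − 6.51) = 0.56 per s.

0.560 per s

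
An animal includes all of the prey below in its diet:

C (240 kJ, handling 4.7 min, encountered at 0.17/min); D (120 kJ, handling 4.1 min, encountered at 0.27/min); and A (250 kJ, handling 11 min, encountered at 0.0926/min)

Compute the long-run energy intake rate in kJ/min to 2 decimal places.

R = Σλ_iE_i / (1 + Σλ_ih_i)
Numerator: 0.17×240 + 0.27×120 + 0.0926×250 = 96.35
Denominator: 1 + 0.17×4.7 + 0.27×4.1 + 0.0926×11 = 3.925
R = 96.35/3.925 = 24.55 kJ/min

24.55 kJ/min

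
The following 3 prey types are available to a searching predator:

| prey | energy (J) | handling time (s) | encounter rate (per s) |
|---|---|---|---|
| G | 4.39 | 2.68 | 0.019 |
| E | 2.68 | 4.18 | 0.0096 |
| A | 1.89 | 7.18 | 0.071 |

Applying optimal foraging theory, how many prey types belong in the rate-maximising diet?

Profitabilities (E/h, J/s): G 1.64, E 0.641, A 0.263. Add prey in this order while the next type's profitability exceeds the intake rate on those already taken.
Rate on top 1: 0.07937. E: 0.641 > 0.07937 → include.
Rate on top 2: 0.1. A: 0.263 > 0.1 → include.
Optimal diet: G, E, A — 3 of 3 types.

3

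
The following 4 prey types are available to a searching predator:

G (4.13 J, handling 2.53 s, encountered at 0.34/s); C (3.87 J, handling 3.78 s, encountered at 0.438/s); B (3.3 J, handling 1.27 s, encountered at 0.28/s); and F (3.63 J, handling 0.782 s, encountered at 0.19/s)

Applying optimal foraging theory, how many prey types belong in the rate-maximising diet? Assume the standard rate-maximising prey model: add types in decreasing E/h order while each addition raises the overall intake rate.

3

Profitabilities (E/h, J/s): F 4.64, B 2.6, G 1.63, C 1.02. Add prey in this order while the next type's profitability exceeds the intake rate on those already taken.
Rate on top 1: 0.6005. B: 2.6 > 0.6005 → include.
Rate on top 2: 1.073. G: 1.63 > 1.073 → include.
Rate on top 3: 1.276. C: 1.02 < 1.276 → exclude; stop.
Optimal diet: F, B, G — 3 of 4 types.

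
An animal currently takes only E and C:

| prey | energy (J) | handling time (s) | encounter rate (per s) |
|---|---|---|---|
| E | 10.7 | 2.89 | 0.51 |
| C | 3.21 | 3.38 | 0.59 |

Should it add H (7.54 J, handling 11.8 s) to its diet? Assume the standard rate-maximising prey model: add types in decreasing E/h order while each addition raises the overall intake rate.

No

Current rate: (0.51×10.7 + 0.59×3.21)/(1 + 0.51×2.89 + 0.59×3.38) = 1.645 J/s.
H: E/h = 7.54/11.8 = 0.639 J/s.
0.639 < 1.645, so adding H would lower the average — exclude it.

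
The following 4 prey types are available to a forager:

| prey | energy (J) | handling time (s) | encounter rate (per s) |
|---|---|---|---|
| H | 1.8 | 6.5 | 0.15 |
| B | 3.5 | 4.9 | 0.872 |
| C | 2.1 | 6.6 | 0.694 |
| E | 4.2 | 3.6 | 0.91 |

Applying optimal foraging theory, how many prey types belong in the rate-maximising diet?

Rank by E/h (J/s): E 1.17, B 0.714, C 0.318, H 0.277. Include each in turn until the next type's E/h falls below the running intake rate.
Rate on top 1: 0.8938. B: 0.714 < 0.8938 → exclude; stop.
Optimal diet: E — 1 of 4 types.

1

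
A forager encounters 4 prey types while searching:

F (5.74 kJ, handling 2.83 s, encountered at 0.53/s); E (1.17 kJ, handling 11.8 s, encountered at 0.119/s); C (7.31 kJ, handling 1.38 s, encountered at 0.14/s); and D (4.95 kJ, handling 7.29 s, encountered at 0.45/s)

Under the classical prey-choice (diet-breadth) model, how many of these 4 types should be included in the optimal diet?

Rank by E/h (kJ/s): C 5.3, F 2.03, D 0.679, E 0.0992. Include each in turn until the next type's E/h falls below the running intake rate.
Rate on top 1: 0.8577. F: 2.03 > 0.8577 → include.
Rate on top 2: 1.51. D: 0.679 < 1.51 → exclude; stop.
Optimal diet: C, F — 2 of 4 types.

2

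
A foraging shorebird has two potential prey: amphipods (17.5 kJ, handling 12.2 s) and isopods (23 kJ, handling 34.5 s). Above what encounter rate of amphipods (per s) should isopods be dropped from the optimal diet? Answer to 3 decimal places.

Drop isopods once their profitability E₂/h₂ falls below the rate achievable on amphipods alone: E₂/h₂ = λE₁/(1 + λh₁).
Solve for λ: λE₁h₂ = E₂(1 + λh₁) → λ(E₁h₂ − E₂h₁) = E₂ → λ = E₂/(E₁h₂ − E₂h₁).
λ = 23/(17.5×34.5 − 23×12.2) = 23/323.2 = 0.07117 per s.

0.071 per s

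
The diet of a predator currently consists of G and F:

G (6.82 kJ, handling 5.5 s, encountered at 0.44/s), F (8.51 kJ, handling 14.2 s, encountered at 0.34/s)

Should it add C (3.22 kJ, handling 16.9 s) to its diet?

Intake rate on the current diet: R = (0.44×6.82 + 0.34×8.51) / (1 + 0.44×5.5 + 0.34×14.2) = 5.894/8.248 = 0.7146 kJ/s.
Profitability of C: 3.22/16.9 = 0.1905 kJ/s.
0.1905 < 0.7146, so adding C would lower the average — exclude it.

No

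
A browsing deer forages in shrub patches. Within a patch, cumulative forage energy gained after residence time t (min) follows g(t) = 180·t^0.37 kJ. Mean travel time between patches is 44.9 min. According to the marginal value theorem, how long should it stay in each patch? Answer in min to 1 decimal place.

By the marginal value theorem, leave when the instantaneous gain rate g'(t) equals the habitat-wide average g(t)/(T + t).
g'(t) = 0.37·180·t^-0.63. Setting 0.37·180·t^-0.63 = 180·t^0.37/(44.9+t) gives 0.37(44.9+t) = t, so 0.63·t = 0.37×44.9.
t* = 0.37×44.9/0.63 = 26.37 min.

26.4 min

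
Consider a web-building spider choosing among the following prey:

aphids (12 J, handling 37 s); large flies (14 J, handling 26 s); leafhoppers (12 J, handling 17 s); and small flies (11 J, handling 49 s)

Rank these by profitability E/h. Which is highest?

leafhoppers

Profitability E/h (J/s): aphids = 12/37 = 0.324, large flies = 14/26 = 0.538, leafhoppers = 12/17 = 0.706, small flies = 11/49 = 0.224.
Ranked: leafhoppers > large flies > aphids > small flies.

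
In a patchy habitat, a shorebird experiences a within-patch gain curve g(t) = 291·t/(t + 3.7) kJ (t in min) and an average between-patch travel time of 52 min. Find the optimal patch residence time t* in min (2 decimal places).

13.87 min

By the marginal value theorem, leave when the instantaneous gain rate g'(t) equals the habitat-wide average g(t)/(T + t).
g'(t) = 291·3.7/(t + 3.7)². Setting 291·3.7/(t+3.7)² = 291t/[(t+3.7)(52+t)] gives 3.7(52+t) = t(t+3.7), so t² = 3.7×52 = 192.4.
t* = √192.4 = 13.87 min.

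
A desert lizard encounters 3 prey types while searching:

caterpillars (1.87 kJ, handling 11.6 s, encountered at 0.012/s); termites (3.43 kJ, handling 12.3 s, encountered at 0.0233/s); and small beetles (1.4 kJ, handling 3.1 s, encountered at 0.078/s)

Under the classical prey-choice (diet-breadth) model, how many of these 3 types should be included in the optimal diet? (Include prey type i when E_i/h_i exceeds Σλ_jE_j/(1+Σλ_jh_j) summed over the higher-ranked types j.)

Rank by E/h (kJ/s): small beetles 0.452, termites 0.279, caterpillars 0.161. Include each in turn until the next type's E/h falls below the running intake rate.
Rate on top 1: 0.08794. termites: 0.279 > 0.08794 → include.
Rate on top 2: 0.1237. caterpillars: 0.161 > 0.1237 → include.
Optimal diet: small beetles, termites, caterpillars — 3 of 3 types.

3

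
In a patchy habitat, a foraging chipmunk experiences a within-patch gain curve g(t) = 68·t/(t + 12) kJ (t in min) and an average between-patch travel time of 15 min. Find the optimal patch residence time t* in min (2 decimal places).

13.42 min

Maximise g(t)/(T+t): set derivative to zero → g'(t)(T+t) = g(t).
g'(t) = 68·12/(t + 12)². Setting 68·12/(t+12)² = 68t/[(t+12)(15+t)] gives 12(15+t) = t(t+12), so t² = 12×15 = 180.
t* = √180 = 13.42 min.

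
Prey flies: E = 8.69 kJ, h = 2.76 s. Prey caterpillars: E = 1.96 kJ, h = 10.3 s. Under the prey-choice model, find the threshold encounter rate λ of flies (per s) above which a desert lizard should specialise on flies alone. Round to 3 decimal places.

0.023 per s

Drop caterpillars once their profitability E₂/h₂ falls below the rate achievable on flies alone: E₂/h₂ = λE₁/(1 + λh₁).
Solve for λ: λE₁h₂ = E₂(1 + λh₁) → λ(E₁h₂ − E₂h₁) = E₂ → λ = E₂/(E₁h₂ − E₂h₁).
λ = 1.96/(8.69×10.3 − 1.96×2.76) = 1.96/84.1 = 0.02331 per s.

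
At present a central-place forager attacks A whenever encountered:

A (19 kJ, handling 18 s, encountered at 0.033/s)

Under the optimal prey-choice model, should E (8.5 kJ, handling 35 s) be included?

On A alone, R = ΣλE/(1+Σλh) = 0.627/1.594 = 0.3934 kJ/s.
E: E/h = 8.5/35 = 0.2429 kJ/s.
Since 0.2429 < R, time spent handling E is better spent searching.

No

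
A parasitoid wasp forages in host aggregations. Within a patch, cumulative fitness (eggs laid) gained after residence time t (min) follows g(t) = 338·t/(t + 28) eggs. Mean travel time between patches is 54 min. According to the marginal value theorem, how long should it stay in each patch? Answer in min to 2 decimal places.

38.88 min

Maximise g(t)/(T+t): set derivative to zero → g'(t)(T+t) = g(t).
g'(t) = 338·28/(t + 28)². Setting 338·28/(t+28)² = 338t/[(t+28)(54+t)] gives 28(54+t) = t(t+28), so t² = 28×54 = 1512.
t* = √1512 = 38.88 min.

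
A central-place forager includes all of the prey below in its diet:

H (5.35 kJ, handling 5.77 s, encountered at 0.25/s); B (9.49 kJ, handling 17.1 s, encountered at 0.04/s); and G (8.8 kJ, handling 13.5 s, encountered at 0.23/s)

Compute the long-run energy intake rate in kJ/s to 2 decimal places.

R = Σλ_iE_i / (1 + Σλ_ih_i)
Numerator: 0.25×5.35 + 0.04×9.49 + 0.23×8.8 = 3.741
Denominator: 1 + 0.25×5.77 + 0.04×17.1 + 0.23×13.5 = 6.231
R = 3.741/6.231 = 0.6004 kJ/s

0.60 kJ/s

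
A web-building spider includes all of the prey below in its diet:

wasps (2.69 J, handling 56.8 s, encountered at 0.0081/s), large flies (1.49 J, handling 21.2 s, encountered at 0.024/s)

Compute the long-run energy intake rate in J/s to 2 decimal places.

0.03 J/s

Energy encountered per unit search time: 0.0081×2.69 + 0.024×1.49 = 0.05755 J/s.
Handling time per unit search time: 0.0081×56.8 + 0.024×21.2 = 0.9689.
Rate = 0.05755/(1 + 0.9689) = 0.02923 J/s.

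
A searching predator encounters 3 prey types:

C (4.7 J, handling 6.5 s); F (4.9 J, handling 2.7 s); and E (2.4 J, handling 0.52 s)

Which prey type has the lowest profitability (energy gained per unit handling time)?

C

In descending order of E/h:
E: 2.4/0.52 = 4.62 J/s
F: 4.9/2.7 = 1.81 J/s
C: 4.7/6.5 = 0.723 J/s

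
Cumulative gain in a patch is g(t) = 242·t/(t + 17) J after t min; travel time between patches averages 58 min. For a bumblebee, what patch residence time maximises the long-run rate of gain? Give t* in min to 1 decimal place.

Maximise g(t)/(T+t): set derivative to zero → g'(t)(T+t) = g(t).
g'(t) = 242·17/(t + 17)². Setting 242·17/(t+17)² = 242t/[(t+17)(58+t)] gives 17(58+t) = t(t+17), so t² = 17×58 = 986.
t* = √986 = 31.4 min.

31.4 min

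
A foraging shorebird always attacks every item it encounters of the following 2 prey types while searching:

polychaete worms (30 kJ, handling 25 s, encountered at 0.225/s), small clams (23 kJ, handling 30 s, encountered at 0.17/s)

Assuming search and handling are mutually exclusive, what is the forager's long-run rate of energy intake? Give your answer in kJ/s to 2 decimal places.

Energy encountered per unit search time: 0.225×30 + 0.17×23 = 10.66 kJ/s.
Handling time per unit search time: 0.225×25 + 0.17×30 = 10.73.
Rate = 10.66/(1 + 10.73) = 0.9092 kJ/s.

0.91 kJ/s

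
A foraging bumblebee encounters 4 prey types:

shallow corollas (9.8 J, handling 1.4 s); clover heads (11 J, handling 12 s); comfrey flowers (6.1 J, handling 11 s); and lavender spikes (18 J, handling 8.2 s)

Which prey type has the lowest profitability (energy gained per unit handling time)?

In descending order of E/h:
shallow corollas: 9.8/1.4 = 7 J/s
lavender spikes: 18/8.2 = 2.2 J/s
clover heads: 11/12 = 0.917 J/s
comfrey flowers: 6.1/11 = 0.555 J/s

comfrey flowers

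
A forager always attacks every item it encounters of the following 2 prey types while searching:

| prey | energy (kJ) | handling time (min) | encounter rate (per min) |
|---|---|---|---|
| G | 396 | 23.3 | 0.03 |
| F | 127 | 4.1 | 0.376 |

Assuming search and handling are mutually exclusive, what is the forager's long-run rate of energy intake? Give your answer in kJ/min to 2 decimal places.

Energy encountered per unit search time: 0.03×396 + 0.376×127 = 59.63 kJ/min.
Handling time per unit search time: 0.03×23.3 + 0.376×4.1 = 2.241.
Rate = 59.63/(1 + 2.241) = 18.4 kJ/min.

18.40 kJ/min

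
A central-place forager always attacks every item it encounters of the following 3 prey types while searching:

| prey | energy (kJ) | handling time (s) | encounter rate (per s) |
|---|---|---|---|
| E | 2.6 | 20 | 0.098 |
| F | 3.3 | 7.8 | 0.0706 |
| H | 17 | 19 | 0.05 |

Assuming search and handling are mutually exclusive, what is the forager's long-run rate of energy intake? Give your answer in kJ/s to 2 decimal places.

0.30 kJ/s

R = (0.098×2.6 + 0.0706×3.3 + 0.05×17) / (1 + 0.098×20 + 0.0706×7.8 + 0.05×19) = 1.338/4.461 = 0.2999 kJ/s.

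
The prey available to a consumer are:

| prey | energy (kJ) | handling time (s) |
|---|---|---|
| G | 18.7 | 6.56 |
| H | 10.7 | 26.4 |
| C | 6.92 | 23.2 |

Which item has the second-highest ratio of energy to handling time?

In descending order of E/h:
G: 18.7/6.56 = 2.85 kJ/s
H: 10.7/26.4 = 0.405 kJ/s
C: 6.92/23.2 = 0.298 kJ/s

H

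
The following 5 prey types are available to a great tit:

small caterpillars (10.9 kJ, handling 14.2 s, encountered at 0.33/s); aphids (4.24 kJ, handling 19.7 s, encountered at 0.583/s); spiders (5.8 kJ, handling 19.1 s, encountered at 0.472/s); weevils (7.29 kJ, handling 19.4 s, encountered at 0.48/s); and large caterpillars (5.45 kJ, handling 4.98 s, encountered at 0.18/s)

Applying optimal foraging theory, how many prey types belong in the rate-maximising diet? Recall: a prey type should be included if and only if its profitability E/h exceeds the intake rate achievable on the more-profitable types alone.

Rank by E/h (kJ/s): large caterpillars 1.09, small caterpillars 0.768, weevils 0.376, spiders 0.304, aphids 0.215. Include each in turn until the next type's E/h falls below the running intake rate.
Rate on top 1: 0.5173. small caterpillars: 0.768 > 0.5173 → include.
Rate on top 2: 0.6955. weevils: 0.376 < 0.6955 → exclude; stop.
Optimal diet: large caterpillars, small caterpillars — 2 of 5 types.

2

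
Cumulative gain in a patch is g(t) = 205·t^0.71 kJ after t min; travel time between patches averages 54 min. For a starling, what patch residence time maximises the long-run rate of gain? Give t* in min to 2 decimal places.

132.21 min

Maximise g(t)/(T+t): set derivative to zero → g'(t)(T+t) = g(t).
g'(t) = 0.71·205·t^-0.29. Setting 0.71·205·t^-0.29 = 205·t^0.71/(54+t) gives 0.71(54+t) = t, so 0.29·t = 0.71×54.
t* = 0.71×54/0.29 = 132.2 min.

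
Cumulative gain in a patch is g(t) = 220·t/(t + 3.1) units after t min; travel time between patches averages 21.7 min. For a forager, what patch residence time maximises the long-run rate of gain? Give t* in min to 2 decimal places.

8.20 min

By the marginal value theorem, leave when the instantaneous gain rate g'(t) equals the habitat-wide average g(t)/(T + t).
g'(t) = 220·3.1/(t + 3.1)². Setting 220·3.1/(t+3.1)² = 220t/[(t+3.1)(21.7+t)] gives 3.1(21.7+t) = t(t+3.1), so t² = 3.1×21.7 = 67.27.
t* = √67.27 = 8.202 min.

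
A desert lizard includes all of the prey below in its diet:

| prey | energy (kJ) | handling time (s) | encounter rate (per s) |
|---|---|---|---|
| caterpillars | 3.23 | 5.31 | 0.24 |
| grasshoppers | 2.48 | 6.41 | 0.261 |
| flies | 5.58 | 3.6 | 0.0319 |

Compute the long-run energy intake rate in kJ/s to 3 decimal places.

R = Σλ_iE_i / (1 + Σλ_ih_i)
Numerator: 0.24×3.23 + 0.261×2.48 + 0.0319×5.58 = 1.6
Denominator: 1 + 0.24×5.31 + 0.261×6.41 + 0.0319×3.6 = 4.062
R = 1.6/4.062 = 0.394 kJ/s

0.394 kJ/s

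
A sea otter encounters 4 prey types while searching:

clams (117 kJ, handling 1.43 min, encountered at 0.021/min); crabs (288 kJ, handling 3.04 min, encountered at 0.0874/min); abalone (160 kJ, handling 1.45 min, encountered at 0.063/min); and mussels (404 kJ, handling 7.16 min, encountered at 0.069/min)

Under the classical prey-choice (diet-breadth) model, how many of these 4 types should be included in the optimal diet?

4

E/h in descending order: abalone 110, crabs 94.7, clams 81.8, mussels 56.4 kJ/min. The optimal diet is the largest prefix of this list for which every included type satisfies E_i/h_i > R on the types above it.
Rate on top 1: 9.236. crabs: 94.7 > 9.236 → include.
Rate on top 2: 25.98. clams: 81.8 > 25.98 → include.
Rate on top 3: 27.19. mussels: 56.4 > 27.19 → include.
Optimal diet: abalone, crabs, clams, mussels — 4 of 4 types.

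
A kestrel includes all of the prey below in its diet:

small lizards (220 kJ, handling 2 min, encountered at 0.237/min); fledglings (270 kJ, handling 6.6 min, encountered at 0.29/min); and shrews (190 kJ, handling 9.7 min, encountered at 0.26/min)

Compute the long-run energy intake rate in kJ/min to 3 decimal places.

Energy encountered per unit search time: 0.237×220 + 0.29×270 + 0.26×190 = 179.8 kJ/min.
Handling time per unit search time: 0.237×2 + 0.29×6.6 + 0.26×9.7 = 4.91.
Rate = 179.8/(1 + 4.91) = 30.43 kJ/min.

30.430 kJ/min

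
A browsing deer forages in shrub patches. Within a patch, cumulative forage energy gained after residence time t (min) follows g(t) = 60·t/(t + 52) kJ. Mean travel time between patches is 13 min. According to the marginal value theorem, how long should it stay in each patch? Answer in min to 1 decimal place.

Maximise g(t)/(T+t): set derivative to zero → g'(t)(T+t) = g(t).
g'(t) = 60·52/(t + 52)². Setting 60·52/(t+52)² = 60t/[(t+52)(13+t)] gives 52(13+t) = t(t+52), so t² = 52×13 = 676.
t* = √676 = 26 min.

26.0 min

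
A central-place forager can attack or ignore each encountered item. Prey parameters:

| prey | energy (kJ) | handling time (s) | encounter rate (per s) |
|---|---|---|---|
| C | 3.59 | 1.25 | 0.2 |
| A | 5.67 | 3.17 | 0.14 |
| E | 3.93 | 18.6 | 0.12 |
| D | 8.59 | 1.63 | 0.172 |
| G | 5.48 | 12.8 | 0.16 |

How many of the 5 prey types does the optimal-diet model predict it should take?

3

E/h in descending order: D 5.27, C 2.87, A 1.79, G 0.428, E 0.211 kJ/s. The optimal diet is the largest prefix of this list for which every included type satisfies E_i/h_i > R on the types above it.
Rate on top 1: 1.154. C: 2.87 > 1.154 → include.
Rate on top 2: 1.435. A: 1.79 > 1.435 → include.
Rate on top 3: 1.514. G: 0.428 < 1.514 → exclude; stop.
Optimal diet: D, C, A — 3 of 5 types.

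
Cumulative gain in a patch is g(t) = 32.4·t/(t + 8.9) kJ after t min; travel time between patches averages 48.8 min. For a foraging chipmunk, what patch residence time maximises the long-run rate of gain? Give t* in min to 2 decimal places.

20.84 min

Maximise g(t)/(T+t): set derivative to zero → g'(t)(T+t) = g(t).
g'(t) = 32.4·8.9/(t + 8.9)². Setting 32.4·8.9/(t+8.9)² = 32.4t/[(t+8.9)(48.8+t)] gives 8.9(48.8+t) = t(t+8.9), so t² = 8.9×48.8 = 434.3.
t* = √434.3 = 20.84 min.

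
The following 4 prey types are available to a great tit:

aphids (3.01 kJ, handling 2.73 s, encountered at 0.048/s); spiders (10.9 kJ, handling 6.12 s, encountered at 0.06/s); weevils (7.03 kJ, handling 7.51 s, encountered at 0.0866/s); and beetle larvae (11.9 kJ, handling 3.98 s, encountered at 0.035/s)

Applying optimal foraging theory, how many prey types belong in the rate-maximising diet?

Profitabilities (E/h, kJ/s): beetle larvae 2.99, spiders 1.78, aphids 1.1, weevils 0.936. Add prey in this order while the next type's profitability exceeds the intake rate on those already taken.
Rate on top 1: 0.3656. spiders: 1.78 > 0.3656 → include.
Rate on top 2: 0.7106. aphids: 1.1 > 0.7106 → include.
Rate on top 3: 0.742. weevils: 0.936 > 0.742 → include.
Optimal diet: beetle larvae, spiders, aphids, weevils — 4 of 4 types.

4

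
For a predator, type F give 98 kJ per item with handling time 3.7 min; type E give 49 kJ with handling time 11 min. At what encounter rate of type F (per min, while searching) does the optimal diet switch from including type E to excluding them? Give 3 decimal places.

0.055 per min

At the threshold, the rate on type F alone equals the profitability of type E: λ·98/(1 + λ·3.7) = 49/11 = 4.455.
Rearranging, λ(98 − 4.455×3.7) = 4.455, so λ = 4.455/81.52 = 0.05464 per min.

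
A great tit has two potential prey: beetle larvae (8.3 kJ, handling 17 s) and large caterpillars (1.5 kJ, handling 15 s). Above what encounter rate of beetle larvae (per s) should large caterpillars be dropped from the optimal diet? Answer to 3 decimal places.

0.015 per s

At the threshold, the rate on beetle larvae alone equals the profitability of large caterpillars: λ·8.3/(1 + λ·17) = 1.5/15 = 0.1.
Rearranging, λ(8.3 − 0.1×17) = 0.1, so λ = 0.1/6.6 = 0.01515 per s.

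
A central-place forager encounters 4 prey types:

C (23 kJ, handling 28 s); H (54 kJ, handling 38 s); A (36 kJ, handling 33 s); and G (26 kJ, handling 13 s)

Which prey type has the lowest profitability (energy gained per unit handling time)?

C

In descending order of E/h:
G: 26/13 = 2 kJ/s
H: 54/38 = 1.42 kJ/s
A: 36/33 = 1.09 kJ/s
C: 23/28 = 0.821 kJ/s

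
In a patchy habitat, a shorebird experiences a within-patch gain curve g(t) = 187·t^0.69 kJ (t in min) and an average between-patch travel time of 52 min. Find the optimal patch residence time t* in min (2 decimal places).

Maximise g(t)/(T+t): set derivative to zero → g'(t)(T+t) = g(t).
g'(t) = 0.69·187·t^-0.31. Setting 0.69·187·t^-0.31 = 187·t^0.69/(52+t) gives 0.69(52+t) = t, so 0.31·t = 0.69×52.
t* = 0.69×52/0.31 = 115.7 min.

115.74 min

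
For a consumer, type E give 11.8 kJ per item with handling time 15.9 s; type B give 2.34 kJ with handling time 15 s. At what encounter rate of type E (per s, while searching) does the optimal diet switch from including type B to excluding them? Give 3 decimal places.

Drop type B once their profitability E₂/h₂ falls below the rate achievable on type E alone: E₂/h₂ = λE₁/(1 + λh₁).
Solve for λ: λE₁h₂ = E₂(1 + λh₁) → λ(E₁h₂ − E₂h₁) = E₂ → λ = E₂/(E₁h₂ − E₂h₁).
λ = 2.34/(11.8×15 − 2.34×15.9) = 2.34/139.8 = 0.01674 per s.

0.017 per s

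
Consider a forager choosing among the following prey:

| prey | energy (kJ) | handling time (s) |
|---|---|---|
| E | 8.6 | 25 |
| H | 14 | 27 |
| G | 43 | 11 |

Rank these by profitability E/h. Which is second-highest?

H

In descending order of E/h:
G: 43/11 = 3.91 kJ/s
H: 14/27 = 0.519 kJ/s
E: 8.6/25 = 0.344 kJ/s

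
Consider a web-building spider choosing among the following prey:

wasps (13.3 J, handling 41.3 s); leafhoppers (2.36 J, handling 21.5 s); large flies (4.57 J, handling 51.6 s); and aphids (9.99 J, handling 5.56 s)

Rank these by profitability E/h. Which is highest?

Profitability E/h (J/s): wasps = 13.3/41.3 = 0.322, leafhoppers = 2.36/21.5 = 0.11, large flies = 4.57/51.6 = 0.0886, aphids = 9.99/5.56 = 1.8.
Ranked: aphids > wasps > leafhoppers > large flies.

aphids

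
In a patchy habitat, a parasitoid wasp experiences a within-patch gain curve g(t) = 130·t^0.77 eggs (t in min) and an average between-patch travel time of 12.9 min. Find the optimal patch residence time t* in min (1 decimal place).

43.2 min

By the marginal value theorem, leave when the instantaneous gain rate g'(t) equals the habitat-wide average g(t)/(T + t).
g'(t) = 0.77·130·t^-0.23. Setting 0.77·130·t^-0.23 = 130·t^0.77/(12.9+t) gives 0.77(12.9+t) = t, so 0.23·t = 0.77×12.9.
t* = 0.77×12.9/0.23 = 43.19 min.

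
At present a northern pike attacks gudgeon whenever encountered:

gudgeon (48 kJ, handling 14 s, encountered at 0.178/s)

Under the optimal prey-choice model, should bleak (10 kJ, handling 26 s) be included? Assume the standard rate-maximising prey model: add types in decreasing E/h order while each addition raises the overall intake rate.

No

Current rate: (0.178×48)/(1 + 0.178×14) = 2.447 kJ/s.
Profitability of bleak: 10/26 = 0.3846 kJ/s.
0.3846 < 2.447, so adding bleak would lower the average — exclude it.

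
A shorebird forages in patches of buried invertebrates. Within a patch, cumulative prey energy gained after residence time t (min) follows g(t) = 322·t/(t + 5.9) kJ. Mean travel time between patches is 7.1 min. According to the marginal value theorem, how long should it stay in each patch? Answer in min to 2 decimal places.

6.47 min

Optimal t* satisfies g'(t*) = g(t*)/(T + t*).
g'(t) = 322·5.9/(t + 5.9)². Setting 322·5.9/(t+5.9)² = 322t/[(t+5.9)(7.1+t)] gives 5.9(7.1+t) = t(t+5.9), so t² = 5.9×7.1 = 41.89.
t* = √41.89 = 6.472 min.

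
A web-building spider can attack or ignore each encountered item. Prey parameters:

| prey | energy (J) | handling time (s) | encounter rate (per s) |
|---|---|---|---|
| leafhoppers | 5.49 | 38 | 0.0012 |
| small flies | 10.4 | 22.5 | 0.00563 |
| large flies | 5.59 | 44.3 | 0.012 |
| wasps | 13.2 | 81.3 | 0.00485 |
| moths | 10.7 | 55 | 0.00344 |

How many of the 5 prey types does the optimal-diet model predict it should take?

5

Profitabilities (E/h, J/s): small flies 0.462, moths 0.195, wasps 0.162, leafhoppers 0.144, large flies 0.126. Add prey in this order while the next type's profitability exceeds the intake rate on those already taken.
Rate on top 1: 0.05197. moths: 0.195 > 0.05197 → include.
Rate on top 2: 0.07247. wasps: 0.162 > 0.07247 → include.
Rate on top 3: 0.09319. leafhoppers: 0.144 > 0.09319 → include.
Rate on top 4: 0.09453. large flies: 0.126 > 0.09453 → include.
Optimal diet: small flies, moths, wasps, leafhoppers, large flies — 5 of 5 types.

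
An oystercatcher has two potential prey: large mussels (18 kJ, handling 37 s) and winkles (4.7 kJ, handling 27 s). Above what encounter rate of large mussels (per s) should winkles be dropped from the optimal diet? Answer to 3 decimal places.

At the threshold, the rate on large mussels alone equals the profitability of winkles: λ·18/(1 + λ·37) = 4.7/27 = 0.1741.
Rearranging, λ(18 − 0.1741×37) = 0.1741, so λ = 0.1741/11.56 = 0.01506 per s.

0.015 per s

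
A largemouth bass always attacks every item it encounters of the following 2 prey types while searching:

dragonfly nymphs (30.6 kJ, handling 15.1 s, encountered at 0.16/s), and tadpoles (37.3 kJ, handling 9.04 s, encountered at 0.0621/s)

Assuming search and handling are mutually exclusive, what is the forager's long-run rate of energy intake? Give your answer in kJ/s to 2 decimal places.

Energy encountered per unit search time: 0.16×30.6 + 0.0621×37.3 = 7.212 kJ/s.
Handling time per unit search time: 0.16×15.1 + 0.0621×9.04 = 2.977.
Rate = 7.212/(1 + 2.977) = 1.813 kJ/s.

1.81 kJ/s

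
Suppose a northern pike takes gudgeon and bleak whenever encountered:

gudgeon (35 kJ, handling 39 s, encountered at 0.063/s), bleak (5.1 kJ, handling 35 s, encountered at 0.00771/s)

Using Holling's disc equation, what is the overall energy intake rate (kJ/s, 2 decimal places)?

R = Σλ_iE_i / (1 + Σλ_ih_i)
Numerator: 0.063×35 + 0.00771×5.1 = 2.244
Denominator: 1 + 0.063×39 + 0.00771×35 = 3.727
R = 2.244/3.727 = 0.6022 kJ/s

0.60 kJ/s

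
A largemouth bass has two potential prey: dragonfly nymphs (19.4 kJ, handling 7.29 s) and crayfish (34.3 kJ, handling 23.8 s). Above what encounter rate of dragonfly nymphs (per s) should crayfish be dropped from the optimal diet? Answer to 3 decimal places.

0.162 per s

The zero-one rule: include crayfish iff E₂/h₂ > λE₁/(1+λh₁). Equality gives the switch point.
λE₁h₂ = E₂ + λE₂h₁ ⇒ λ = E₂/(E₁h₂ − E₂h₁) = 34.3/(461.7 − 250) = 0.162 per s.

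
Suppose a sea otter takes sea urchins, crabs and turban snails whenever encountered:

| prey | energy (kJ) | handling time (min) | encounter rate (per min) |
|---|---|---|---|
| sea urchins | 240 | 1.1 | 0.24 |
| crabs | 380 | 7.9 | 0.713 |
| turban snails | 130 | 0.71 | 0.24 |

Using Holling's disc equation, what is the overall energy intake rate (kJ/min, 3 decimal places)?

50.903 kJ/min

Energy encountered per unit search time: 0.24×240 + 0.713×380 + 0.24×130 = 359.7 kJ/min.
Handling time per unit search time: 0.24×1.1 + 0.713×7.9 + 0.24×0.71 = 6.067.
Rate = 359.7/(1 + 6.067) = 50.9 kJ/min.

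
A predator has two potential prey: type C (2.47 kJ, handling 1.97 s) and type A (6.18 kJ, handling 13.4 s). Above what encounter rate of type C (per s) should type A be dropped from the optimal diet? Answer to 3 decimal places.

The zero-one rule: include type A iff E₂/h₂ > λE₁/(1+λh₁). Equality gives the switch point.
λE₁h₂ = E₂ + λE₂h₁ ⇒ λ = E₂/(E₁h₂ − E₂h₁) = 6.18/(33.1 − 12.17) = 0.2954 per s.

0.295 per s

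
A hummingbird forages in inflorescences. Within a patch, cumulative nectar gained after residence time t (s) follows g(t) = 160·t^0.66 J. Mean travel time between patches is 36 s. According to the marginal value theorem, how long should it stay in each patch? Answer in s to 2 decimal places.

69.88 s

Optimal t* satisfies g'(t*) = g(t*)/(T + t*).
g'(t) = 0.66·160·t^-0.34. Setting 0.66·160·t^-0.34 = 160·t^0.66/(36+t) gives 0.66(36+t) = t, so 0.34·t = 0.66×36.
t* = 0.66×36/0.34 = 69.88 s.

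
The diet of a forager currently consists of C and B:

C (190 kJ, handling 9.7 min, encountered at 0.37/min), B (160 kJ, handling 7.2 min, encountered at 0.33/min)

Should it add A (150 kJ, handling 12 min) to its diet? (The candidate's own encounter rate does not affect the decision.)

No

On C and B alone, R = ΣλE/(1+Σλh) = 123.1/6.965 = 17.67 kJ/min.
A: E/h = 150/12 = 12.5 kJ/min.
12.5 < 17.67, so adding A would lower the average — exclude it.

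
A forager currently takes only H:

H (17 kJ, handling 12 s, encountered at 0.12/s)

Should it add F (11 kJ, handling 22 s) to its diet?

No

On H alone, R = ΣλE/(1+Σλh) = 2.04/2.44 = 0.8361 kJ/s.
F: E/h = 11/22 = 0.5 kJ/s.
0.5 < 0.8361, so adding F would lower the average — exclude it.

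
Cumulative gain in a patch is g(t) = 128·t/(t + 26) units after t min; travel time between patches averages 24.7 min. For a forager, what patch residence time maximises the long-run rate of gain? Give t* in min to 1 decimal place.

Optimal t* satisfies g'(t*) = g(t*)/(T + t*).
g'(t) = 128·26/(t + 26)². Setting 128·26/(t+26)² = 128t/[(t+26)(24.7+t)] gives 26(24.7+t) = t(t+26), so t² = 26×24.7 = 642.2.
t* = √642.2 = 25.34 min.

25.3 min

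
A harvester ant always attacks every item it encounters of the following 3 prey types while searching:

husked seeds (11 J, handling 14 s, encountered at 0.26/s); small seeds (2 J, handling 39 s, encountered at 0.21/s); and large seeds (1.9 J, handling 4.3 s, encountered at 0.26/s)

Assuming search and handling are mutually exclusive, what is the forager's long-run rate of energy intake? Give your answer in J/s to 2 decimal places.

R = (0.26×11 + 0.21×2 + 0.26×1.9) / (1 + 0.26×14 + 0.21×39 + 0.26×4.3) = 3.774/13.95 = 0.2706 J/s.

0.27 J/s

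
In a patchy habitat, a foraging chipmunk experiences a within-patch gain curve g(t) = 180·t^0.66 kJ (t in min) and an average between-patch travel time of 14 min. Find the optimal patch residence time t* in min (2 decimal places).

27.18 min

Optimal t* satisfies g'(t*) = g(t*)/(T + t*).
g'(t) = 0.66·180·t^-0.34. Setting 0.66·180·t^-0.34 = 180·t^0.66/(14+t) gives 0.66(14+t) = t, so 0.34·t = 0.66×14.
t* = 0.66×14/0.34 = 27.18 min.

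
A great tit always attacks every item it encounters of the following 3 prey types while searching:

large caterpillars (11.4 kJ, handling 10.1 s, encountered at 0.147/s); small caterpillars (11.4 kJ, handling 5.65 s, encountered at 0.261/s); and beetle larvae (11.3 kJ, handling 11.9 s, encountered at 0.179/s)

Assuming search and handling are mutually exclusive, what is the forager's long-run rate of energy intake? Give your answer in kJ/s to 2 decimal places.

1.10 kJ/s

R = (0.147×11.4 + 0.261×11.4 + 0.179×11.3) / (1 + 0.147×10.1 + 0.261×5.65 + 0.179×11.9) = 6.674/6.089 = 1.096 kJ/s.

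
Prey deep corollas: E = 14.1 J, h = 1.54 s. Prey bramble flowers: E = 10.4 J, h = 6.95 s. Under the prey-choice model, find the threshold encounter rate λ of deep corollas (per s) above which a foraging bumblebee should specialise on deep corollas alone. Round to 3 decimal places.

0.127 per s

The zero-one rule: include bramble flowers iff E₂/h₂ > λE₁/(1+λh₁). Equality gives the switch point.
λE₁h₂ = E₂ + λE₂h₁ ⇒ λ = E₂/(E₁h₂ − E₂h₁) = 10.4/(98 − 16.02) = 0.1269 per s.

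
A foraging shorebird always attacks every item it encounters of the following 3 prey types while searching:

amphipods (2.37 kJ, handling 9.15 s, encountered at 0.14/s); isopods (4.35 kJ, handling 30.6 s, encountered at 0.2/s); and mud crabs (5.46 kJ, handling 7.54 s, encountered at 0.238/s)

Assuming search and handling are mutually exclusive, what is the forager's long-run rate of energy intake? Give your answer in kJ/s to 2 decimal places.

R = Σλ_iE_i / (1 + Σλ_ih_i)
Numerator: 0.14×2.37 + 0.2×4.35 + 0.238×5.46 = 2.501
Denominator: 1 + 0.14×9.15 + 0.2×30.6 + 0.238×7.54 = 10.2
R = 2.501/10.2 = 0.2453 kJ/s

0.25 kJ/s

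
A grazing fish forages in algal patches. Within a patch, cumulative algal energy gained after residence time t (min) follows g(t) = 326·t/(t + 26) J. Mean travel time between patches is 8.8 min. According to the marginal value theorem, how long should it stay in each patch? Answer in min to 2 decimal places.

15.13 min

Maximise g(t)/(T+t): set derivative to zero → g'(t)(T+t) = g(t).
g'(t) = 326·26/(t + 26)². Setting 326·26/(t+26)² = 326t/[(t+26)(8.8+t)] gives 26(8.8+t) = t(t+26), so t² = 26×8.8 = 228.8.
t* = √228.8 = 15.13 min.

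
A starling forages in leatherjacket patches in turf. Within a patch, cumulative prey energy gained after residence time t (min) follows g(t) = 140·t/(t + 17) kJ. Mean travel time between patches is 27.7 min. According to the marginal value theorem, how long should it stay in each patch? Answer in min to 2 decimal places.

Maximise g(t)/(T+t): set derivative to zero → g'(t)(T+t) = g(t).
g'(t) = 140·17/(t + 17)². Setting 140·17/(t+17)² = 140t/[(t+17)(27.7+t)] gives 17(27.7+t) = t(t+17), so t² = 17×27.7 = 470.9.
t* = √470.9 = 21.7 min.

21.70 min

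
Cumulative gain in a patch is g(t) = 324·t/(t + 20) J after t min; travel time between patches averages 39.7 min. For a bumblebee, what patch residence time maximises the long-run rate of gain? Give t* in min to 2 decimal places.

28.18 min

Optimal t* satisfies g'(t*) = g(t*)/(T + t*).
g'(t) = 324·20/(t + 20)². Setting 324·20/(t+20)² = 324t/[(t+20)(39.7+t)] gives 20(39.7+t) = t(t+20), so t² = 20×39.7 = 794.
t* = √794 = 28.18 min.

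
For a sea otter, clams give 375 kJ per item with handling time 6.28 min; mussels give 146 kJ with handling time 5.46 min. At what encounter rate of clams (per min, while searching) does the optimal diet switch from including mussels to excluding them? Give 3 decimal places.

At the threshold, the rate on clams alone equals the profitability of mussels: λ·375/(1 + λ·6.28) = 146/5.46 = 26.74.
Rearranging, λ(375 − 26.74×6.28) = 26.74, so λ = 26.74/207.1 = 0.1291 per min.

0.129 per min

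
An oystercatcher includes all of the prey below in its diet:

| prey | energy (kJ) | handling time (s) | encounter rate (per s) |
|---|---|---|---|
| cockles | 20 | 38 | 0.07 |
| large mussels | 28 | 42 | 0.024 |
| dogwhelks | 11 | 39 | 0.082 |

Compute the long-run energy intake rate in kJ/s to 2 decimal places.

Energy encountered per unit search time: 0.07×20 + 0.024×28 + 0.082×11 = 2.974 kJ/s.
Handling time per unit search time: 0.07×38 + 0.024×42 + 0.082×39 = 6.866.
Rate = 2.974/(1 + 6.866) = 0.3781 kJ/s.

0.38 kJ/s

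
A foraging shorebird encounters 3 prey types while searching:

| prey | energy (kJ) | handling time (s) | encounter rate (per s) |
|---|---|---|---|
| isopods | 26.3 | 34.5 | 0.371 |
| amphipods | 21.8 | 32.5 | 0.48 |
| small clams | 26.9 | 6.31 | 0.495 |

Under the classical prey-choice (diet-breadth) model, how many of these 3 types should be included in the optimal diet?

Profitabilities (E/h, kJ/s): small clams 4.26, isopods 0.762, amphipods 0.671. Add prey in this order while the next type's profitability exceeds the intake rate on those already taken.
Rate on top 1: 3.229. isopods: 0.762 < 3.229 → exclude; stop.
Optimal diet: small clams — 1 of 3 types.

1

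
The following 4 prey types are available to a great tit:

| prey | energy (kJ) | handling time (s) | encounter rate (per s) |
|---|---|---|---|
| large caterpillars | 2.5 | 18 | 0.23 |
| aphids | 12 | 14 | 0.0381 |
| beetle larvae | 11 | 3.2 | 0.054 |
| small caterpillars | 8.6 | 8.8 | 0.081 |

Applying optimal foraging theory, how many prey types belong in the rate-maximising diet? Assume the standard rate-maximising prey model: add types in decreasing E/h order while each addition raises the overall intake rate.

3

E/h in descending order: beetle larvae 3.44, small caterpillars 0.977, aphids 0.857, large caterpillars 0.139 kJ/s. The optimal diet is the largest prefix of this list for which every included type satisfies E_i/h_i > R on the types above it.
Rate on top 1: 0.5065. small caterpillars: 0.977 > 0.5065 → include.
Rate on top 2: 0.6845. aphids: 0.857 > 0.6845 → include.
Rate on top 3: 0.7225. large caterpillars: 0.139 < 0.7225 → exclude; stop.
Optimal diet: beetle larvae, small caterpillars, aphids — 3 of 4 types.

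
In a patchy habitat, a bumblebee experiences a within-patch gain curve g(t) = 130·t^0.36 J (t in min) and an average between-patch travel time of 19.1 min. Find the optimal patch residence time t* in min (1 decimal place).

Maximise g(t)/(T+t): set derivative to zero → g'(t)(T+t) = g(t).
g'(t) = 0.36·130·t^-0.64. Setting 0.36·130·t^-0.64 = 130·t^0.36/(19.1+t) gives 0.36(19.1+t) = t, so 0.64·t = 0.36×19.1.
t* = 0.36×19.1/0.64 = 10.74 min.

10.7 min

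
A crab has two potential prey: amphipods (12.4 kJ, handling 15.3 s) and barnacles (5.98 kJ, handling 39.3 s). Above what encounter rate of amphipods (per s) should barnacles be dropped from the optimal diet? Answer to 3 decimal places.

The zero-one rule: include barnacles iff E₂/h₂ > λE₁/(1+λh₁). Equality gives the switch point.
λE₁h₂ = E₂ + λE₂h₁ ⇒ λ = E₂/(E₁h₂ − E₂h₁) = 5.98/(487.3 − 91.49) = 0.01511 per s.

0.015 per s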